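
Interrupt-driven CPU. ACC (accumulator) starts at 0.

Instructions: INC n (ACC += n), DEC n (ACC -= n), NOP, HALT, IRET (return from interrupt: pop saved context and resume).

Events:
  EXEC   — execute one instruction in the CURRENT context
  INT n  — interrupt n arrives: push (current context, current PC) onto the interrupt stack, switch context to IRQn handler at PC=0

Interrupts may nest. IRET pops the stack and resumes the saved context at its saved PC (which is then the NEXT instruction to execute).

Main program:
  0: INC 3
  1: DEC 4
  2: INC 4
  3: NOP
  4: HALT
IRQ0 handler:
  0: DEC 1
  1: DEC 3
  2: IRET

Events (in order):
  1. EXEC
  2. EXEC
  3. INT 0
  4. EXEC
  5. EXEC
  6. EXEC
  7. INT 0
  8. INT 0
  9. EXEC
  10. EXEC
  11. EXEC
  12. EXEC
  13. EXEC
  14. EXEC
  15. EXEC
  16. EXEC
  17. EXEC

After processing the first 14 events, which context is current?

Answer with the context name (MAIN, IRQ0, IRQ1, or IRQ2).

Answer: MAIN

Derivation:
Event 1 (EXEC): [MAIN] PC=0: INC 3 -> ACC=3
Event 2 (EXEC): [MAIN] PC=1: DEC 4 -> ACC=-1
Event 3 (INT 0): INT 0 arrives: push (MAIN, PC=2), enter IRQ0 at PC=0 (depth now 1)
Event 4 (EXEC): [IRQ0] PC=0: DEC 1 -> ACC=-2
Event 5 (EXEC): [IRQ0] PC=1: DEC 3 -> ACC=-5
Event 6 (EXEC): [IRQ0] PC=2: IRET -> resume MAIN at PC=2 (depth now 0)
Event 7 (INT 0): INT 0 arrives: push (MAIN, PC=2), enter IRQ0 at PC=0 (depth now 1)
Event 8 (INT 0): INT 0 arrives: push (IRQ0, PC=0), enter IRQ0 at PC=0 (depth now 2)
Event 9 (EXEC): [IRQ0] PC=0: DEC 1 -> ACC=-6
Event 10 (EXEC): [IRQ0] PC=1: DEC 3 -> ACC=-9
Event 11 (EXEC): [IRQ0] PC=2: IRET -> resume IRQ0 at PC=0 (depth now 1)
Event 12 (EXEC): [IRQ0] PC=0: DEC 1 -> ACC=-10
Event 13 (EXEC): [IRQ0] PC=1: DEC 3 -> ACC=-13
Event 14 (EXEC): [IRQ0] PC=2: IRET -> resume MAIN at PC=2 (depth now 0)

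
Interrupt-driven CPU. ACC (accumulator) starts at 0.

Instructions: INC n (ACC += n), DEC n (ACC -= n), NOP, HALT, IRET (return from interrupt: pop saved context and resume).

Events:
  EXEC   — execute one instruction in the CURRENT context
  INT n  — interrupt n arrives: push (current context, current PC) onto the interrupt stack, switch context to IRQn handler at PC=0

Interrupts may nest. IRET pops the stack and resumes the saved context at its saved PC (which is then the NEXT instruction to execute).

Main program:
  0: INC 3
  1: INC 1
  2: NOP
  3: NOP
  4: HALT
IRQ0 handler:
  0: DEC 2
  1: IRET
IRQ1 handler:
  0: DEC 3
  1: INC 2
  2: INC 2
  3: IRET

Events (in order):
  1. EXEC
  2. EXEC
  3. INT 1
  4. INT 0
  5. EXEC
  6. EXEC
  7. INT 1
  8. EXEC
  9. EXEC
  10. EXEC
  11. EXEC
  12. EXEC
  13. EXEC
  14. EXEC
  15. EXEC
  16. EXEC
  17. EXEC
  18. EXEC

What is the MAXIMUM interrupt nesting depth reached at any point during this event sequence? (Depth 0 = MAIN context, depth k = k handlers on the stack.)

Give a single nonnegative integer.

Event 1 (EXEC): [MAIN] PC=0: INC 3 -> ACC=3 [depth=0]
Event 2 (EXEC): [MAIN] PC=1: INC 1 -> ACC=4 [depth=0]
Event 3 (INT 1): INT 1 arrives: push (MAIN, PC=2), enter IRQ1 at PC=0 (depth now 1) [depth=1]
Event 4 (INT 0): INT 0 arrives: push (IRQ1, PC=0), enter IRQ0 at PC=0 (depth now 2) [depth=2]
Event 5 (EXEC): [IRQ0] PC=0: DEC 2 -> ACC=2 [depth=2]
Event 6 (EXEC): [IRQ0] PC=1: IRET -> resume IRQ1 at PC=0 (depth now 1) [depth=1]
Event 7 (INT 1): INT 1 arrives: push (IRQ1, PC=0), enter IRQ1 at PC=0 (depth now 2) [depth=2]
Event 8 (EXEC): [IRQ1] PC=0: DEC 3 -> ACC=-1 [depth=2]
Event 9 (EXEC): [IRQ1] PC=1: INC 2 -> ACC=1 [depth=2]
Event 10 (EXEC): [IRQ1] PC=2: INC 2 -> ACC=3 [depth=2]
Event 11 (EXEC): [IRQ1] PC=3: IRET -> resume IRQ1 at PC=0 (depth now 1) [depth=1]
Event 12 (EXEC): [IRQ1] PC=0: DEC 3 -> ACC=0 [depth=1]
Event 13 (EXEC): [IRQ1] PC=1: INC 2 -> ACC=2 [depth=1]
Event 14 (EXEC): [IRQ1] PC=2: INC 2 -> ACC=4 [depth=1]
Event 15 (EXEC): [IRQ1] PC=3: IRET -> resume MAIN at PC=2 (depth now 0) [depth=0]
Event 16 (EXEC): [MAIN] PC=2: NOP [depth=0]
Event 17 (EXEC): [MAIN] PC=3: NOP [depth=0]
Event 18 (EXEC): [MAIN] PC=4: HALT [depth=0]
Max depth observed: 2

Answer: 2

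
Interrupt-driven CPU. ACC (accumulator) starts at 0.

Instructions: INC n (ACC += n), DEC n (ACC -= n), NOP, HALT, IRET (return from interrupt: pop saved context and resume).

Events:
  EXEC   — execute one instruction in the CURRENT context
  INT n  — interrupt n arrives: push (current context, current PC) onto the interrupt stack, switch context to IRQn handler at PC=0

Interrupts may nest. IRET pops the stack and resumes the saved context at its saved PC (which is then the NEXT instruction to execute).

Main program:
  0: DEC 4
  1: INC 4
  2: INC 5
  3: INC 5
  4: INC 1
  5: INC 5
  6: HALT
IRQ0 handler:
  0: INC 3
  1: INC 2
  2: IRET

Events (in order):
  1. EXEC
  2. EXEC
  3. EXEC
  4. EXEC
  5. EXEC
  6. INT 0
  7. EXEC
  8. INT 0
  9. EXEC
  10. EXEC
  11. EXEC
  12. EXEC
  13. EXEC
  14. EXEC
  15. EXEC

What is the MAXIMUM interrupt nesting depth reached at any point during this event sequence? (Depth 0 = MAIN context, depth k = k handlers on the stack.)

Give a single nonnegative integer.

Event 1 (EXEC): [MAIN] PC=0: DEC 4 -> ACC=-4 [depth=0]
Event 2 (EXEC): [MAIN] PC=1: INC 4 -> ACC=0 [depth=0]
Event 3 (EXEC): [MAIN] PC=2: INC 5 -> ACC=5 [depth=0]
Event 4 (EXEC): [MAIN] PC=3: INC 5 -> ACC=10 [depth=0]
Event 5 (EXEC): [MAIN] PC=4: INC 1 -> ACC=11 [depth=0]
Event 6 (INT 0): INT 0 arrives: push (MAIN, PC=5), enter IRQ0 at PC=0 (depth now 1) [depth=1]
Event 7 (EXEC): [IRQ0] PC=0: INC 3 -> ACC=14 [depth=1]
Event 8 (INT 0): INT 0 arrives: push (IRQ0, PC=1), enter IRQ0 at PC=0 (depth now 2) [depth=2]
Event 9 (EXEC): [IRQ0] PC=0: INC 3 -> ACC=17 [depth=2]
Event 10 (EXEC): [IRQ0] PC=1: INC 2 -> ACC=19 [depth=2]
Event 11 (EXEC): [IRQ0] PC=2: IRET -> resume IRQ0 at PC=1 (depth now 1) [depth=1]
Event 12 (EXEC): [IRQ0] PC=1: INC 2 -> ACC=21 [depth=1]
Event 13 (EXEC): [IRQ0] PC=2: IRET -> resume MAIN at PC=5 (depth now 0) [depth=0]
Event 14 (EXEC): [MAIN] PC=5: INC 5 -> ACC=26 [depth=0]
Event 15 (EXEC): [MAIN] PC=6: HALT [depth=0]
Max depth observed: 2

Answer: 2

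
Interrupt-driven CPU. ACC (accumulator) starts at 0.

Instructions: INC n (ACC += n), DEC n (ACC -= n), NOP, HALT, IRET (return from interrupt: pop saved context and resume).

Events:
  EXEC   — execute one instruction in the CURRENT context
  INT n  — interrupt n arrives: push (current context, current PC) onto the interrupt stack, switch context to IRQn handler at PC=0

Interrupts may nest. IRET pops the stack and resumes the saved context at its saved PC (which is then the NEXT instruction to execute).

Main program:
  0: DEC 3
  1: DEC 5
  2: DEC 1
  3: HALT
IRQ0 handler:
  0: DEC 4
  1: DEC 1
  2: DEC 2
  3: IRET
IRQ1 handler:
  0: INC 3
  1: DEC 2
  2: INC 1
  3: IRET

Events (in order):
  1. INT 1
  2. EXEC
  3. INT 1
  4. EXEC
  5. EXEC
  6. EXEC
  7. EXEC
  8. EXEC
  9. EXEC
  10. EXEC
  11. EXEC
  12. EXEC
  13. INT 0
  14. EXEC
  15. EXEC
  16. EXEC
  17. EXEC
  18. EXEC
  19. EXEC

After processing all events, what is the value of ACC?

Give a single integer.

Answer: -12

Derivation:
Event 1 (INT 1): INT 1 arrives: push (MAIN, PC=0), enter IRQ1 at PC=0 (depth now 1)
Event 2 (EXEC): [IRQ1] PC=0: INC 3 -> ACC=3
Event 3 (INT 1): INT 1 arrives: push (IRQ1, PC=1), enter IRQ1 at PC=0 (depth now 2)
Event 4 (EXEC): [IRQ1] PC=0: INC 3 -> ACC=6
Event 5 (EXEC): [IRQ1] PC=1: DEC 2 -> ACC=4
Event 6 (EXEC): [IRQ1] PC=2: INC 1 -> ACC=5
Event 7 (EXEC): [IRQ1] PC=3: IRET -> resume IRQ1 at PC=1 (depth now 1)
Event 8 (EXEC): [IRQ1] PC=1: DEC 2 -> ACC=3
Event 9 (EXEC): [IRQ1] PC=2: INC 1 -> ACC=4
Event 10 (EXEC): [IRQ1] PC=3: IRET -> resume MAIN at PC=0 (depth now 0)
Event 11 (EXEC): [MAIN] PC=0: DEC 3 -> ACC=1
Event 12 (EXEC): [MAIN] PC=1: DEC 5 -> ACC=-4
Event 13 (INT 0): INT 0 arrives: push (MAIN, PC=2), enter IRQ0 at PC=0 (depth now 1)
Event 14 (EXEC): [IRQ0] PC=0: DEC 4 -> ACC=-8
Event 15 (EXEC): [IRQ0] PC=1: DEC 1 -> ACC=-9
Event 16 (EXEC): [IRQ0] PC=2: DEC 2 -> ACC=-11
Event 17 (EXEC): [IRQ0] PC=3: IRET -> resume MAIN at PC=2 (depth now 0)
Event 18 (EXEC): [MAIN] PC=2: DEC 1 -> ACC=-12
Event 19 (EXEC): [MAIN] PC=3: HALT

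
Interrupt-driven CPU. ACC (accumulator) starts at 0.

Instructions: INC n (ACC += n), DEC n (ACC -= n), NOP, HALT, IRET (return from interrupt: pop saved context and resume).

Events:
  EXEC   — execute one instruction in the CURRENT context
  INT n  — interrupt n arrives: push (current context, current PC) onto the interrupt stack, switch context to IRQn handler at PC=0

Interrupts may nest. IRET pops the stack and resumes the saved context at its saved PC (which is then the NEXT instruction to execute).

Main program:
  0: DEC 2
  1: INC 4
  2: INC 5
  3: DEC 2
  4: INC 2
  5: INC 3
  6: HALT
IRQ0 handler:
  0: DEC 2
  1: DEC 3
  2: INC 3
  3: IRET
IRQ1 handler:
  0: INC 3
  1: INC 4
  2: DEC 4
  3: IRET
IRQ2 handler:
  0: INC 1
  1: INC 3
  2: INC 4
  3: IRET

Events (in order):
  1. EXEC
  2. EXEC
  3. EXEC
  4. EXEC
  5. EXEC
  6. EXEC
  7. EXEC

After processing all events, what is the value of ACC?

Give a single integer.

Answer: 10

Derivation:
Event 1 (EXEC): [MAIN] PC=0: DEC 2 -> ACC=-2
Event 2 (EXEC): [MAIN] PC=1: INC 4 -> ACC=2
Event 3 (EXEC): [MAIN] PC=2: INC 5 -> ACC=7
Event 4 (EXEC): [MAIN] PC=3: DEC 2 -> ACC=5
Event 5 (EXEC): [MAIN] PC=4: INC 2 -> ACC=7
Event 6 (EXEC): [MAIN] PC=5: INC 3 -> ACC=10
Event 7 (EXEC): [MAIN] PC=6: HALT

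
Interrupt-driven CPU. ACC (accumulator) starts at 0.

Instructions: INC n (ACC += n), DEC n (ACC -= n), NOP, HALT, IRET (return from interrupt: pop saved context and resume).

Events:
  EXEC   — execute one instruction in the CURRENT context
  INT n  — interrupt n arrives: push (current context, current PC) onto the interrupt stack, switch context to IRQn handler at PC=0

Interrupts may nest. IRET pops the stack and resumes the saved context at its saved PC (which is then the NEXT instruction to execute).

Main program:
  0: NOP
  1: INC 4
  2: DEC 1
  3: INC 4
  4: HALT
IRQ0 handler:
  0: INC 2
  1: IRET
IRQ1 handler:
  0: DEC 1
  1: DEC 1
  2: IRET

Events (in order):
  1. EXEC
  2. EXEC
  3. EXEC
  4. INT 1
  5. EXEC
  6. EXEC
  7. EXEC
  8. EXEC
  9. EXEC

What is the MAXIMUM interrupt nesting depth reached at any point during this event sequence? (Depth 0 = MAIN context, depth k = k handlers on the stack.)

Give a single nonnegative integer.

Event 1 (EXEC): [MAIN] PC=0: NOP [depth=0]
Event 2 (EXEC): [MAIN] PC=1: INC 4 -> ACC=4 [depth=0]
Event 3 (EXEC): [MAIN] PC=2: DEC 1 -> ACC=3 [depth=0]
Event 4 (INT 1): INT 1 arrives: push (MAIN, PC=3), enter IRQ1 at PC=0 (depth now 1) [depth=1]
Event 5 (EXEC): [IRQ1] PC=0: DEC 1 -> ACC=2 [depth=1]
Event 6 (EXEC): [IRQ1] PC=1: DEC 1 -> ACC=1 [depth=1]
Event 7 (EXEC): [IRQ1] PC=2: IRET -> resume MAIN at PC=3 (depth now 0) [depth=0]
Event 8 (EXEC): [MAIN] PC=3: INC 4 -> ACC=5 [depth=0]
Event 9 (EXEC): [MAIN] PC=4: HALT [depth=0]
Max depth observed: 1

Answer: 1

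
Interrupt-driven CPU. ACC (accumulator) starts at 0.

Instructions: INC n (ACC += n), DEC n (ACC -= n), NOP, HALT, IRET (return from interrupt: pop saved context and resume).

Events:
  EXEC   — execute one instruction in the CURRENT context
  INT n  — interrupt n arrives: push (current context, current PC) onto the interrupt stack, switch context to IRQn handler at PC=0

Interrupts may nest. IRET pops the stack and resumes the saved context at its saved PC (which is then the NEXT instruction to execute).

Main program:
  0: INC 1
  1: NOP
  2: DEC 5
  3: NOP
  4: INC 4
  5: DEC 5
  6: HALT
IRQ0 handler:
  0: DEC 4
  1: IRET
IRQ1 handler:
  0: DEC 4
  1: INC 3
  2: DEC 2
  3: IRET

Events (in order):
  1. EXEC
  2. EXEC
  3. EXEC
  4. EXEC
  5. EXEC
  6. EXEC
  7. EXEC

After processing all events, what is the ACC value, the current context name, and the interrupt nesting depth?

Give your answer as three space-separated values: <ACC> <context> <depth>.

Event 1 (EXEC): [MAIN] PC=0: INC 1 -> ACC=1
Event 2 (EXEC): [MAIN] PC=1: NOP
Event 3 (EXEC): [MAIN] PC=2: DEC 5 -> ACC=-4
Event 4 (EXEC): [MAIN] PC=3: NOP
Event 5 (EXEC): [MAIN] PC=4: INC 4 -> ACC=0
Event 6 (EXEC): [MAIN] PC=5: DEC 5 -> ACC=-5
Event 7 (EXEC): [MAIN] PC=6: HALT

Answer: -5 MAIN 0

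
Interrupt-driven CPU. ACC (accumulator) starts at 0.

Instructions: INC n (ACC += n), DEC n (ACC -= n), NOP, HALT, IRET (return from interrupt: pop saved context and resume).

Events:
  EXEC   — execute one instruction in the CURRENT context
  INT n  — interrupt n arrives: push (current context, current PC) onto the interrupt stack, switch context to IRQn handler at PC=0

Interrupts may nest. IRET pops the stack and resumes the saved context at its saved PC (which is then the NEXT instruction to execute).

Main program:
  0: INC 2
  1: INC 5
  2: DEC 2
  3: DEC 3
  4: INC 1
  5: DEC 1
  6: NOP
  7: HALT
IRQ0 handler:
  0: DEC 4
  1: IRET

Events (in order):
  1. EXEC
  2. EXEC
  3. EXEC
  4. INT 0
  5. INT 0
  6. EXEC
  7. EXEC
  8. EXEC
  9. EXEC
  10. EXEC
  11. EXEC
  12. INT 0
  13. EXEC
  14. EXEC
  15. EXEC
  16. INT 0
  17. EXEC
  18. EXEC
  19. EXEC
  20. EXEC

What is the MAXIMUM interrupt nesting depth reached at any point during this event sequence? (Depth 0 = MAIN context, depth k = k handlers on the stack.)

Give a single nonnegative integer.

Answer: 2

Derivation:
Event 1 (EXEC): [MAIN] PC=0: INC 2 -> ACC=2 [depth=0]
Event 2 (EXEC): [MAIN] PC=1: INC 5 -> ACC=7 [depth=0]
Event 3 (EXEC): [MAIN] PC=2: DEC 2 -> ACC=5 [depth=0]
Event 4 (INT 0): INT 0 arrives: push (MAIN, PC=3), enter IRQ0 at PC=0 (depth now 1) [depth=1]
Event 5 (INT 0): INT 0 arrives: push (IRQ0, PC=0), enter IRQ0 at PC=0 (depth now 2) [depth=2]
Event 6 (EXEC): [IRQ0] PC=0: DEC 4 -> ACC=1 [depth=2]
Event 7 (EXEC): [IRQ0] PC=1: IRET -> resume IRQ0 at PC=0 (depth now 1) [depth=1]
Event 8 (EXEC): [IRQ0] PC=0: DEC 4 -> ACC=-3 [depth=1]
Event 9 (EXEC): [IRQ0] PC=1: IRET -> resume MAIN at PC=3 (depth now 0) [depth=0]
Event 10 (EXEC): [MAIN] PC=3: DEC 3 -> ACC=-6 [depth=0]
Event 11 (EXEC): [MAIN] PC=4: INC 1 -> ACC=-5 [depth=0]
Event 12 (INT 0): INT 0 arrives: push (MAIN, PC=5), enter IRQ0 at PC=0 (depth now 1) [depth=1]
Event 13 (EXEC): [IRQ0] PC=0: DEC 4 -> ACC=-9 [depth=1]
Event 14 (EXEC): [IRQ0] PC=1: IRET -> resume MAIN at PC=5 (depth now 0) [depth=0]
Event 15 (EXEC): [MAIN] PC=5: DEC 1 -> ACC=-10 [depth=0]
Event 16 (INT 0): INT 0 arrives: push (MAIN, PC=6), enter IRQ0 at PC=0 (depth now 1) [depth=1]
Event 17 (EXEC): [IRQ0] PC=0: DEC 4 -> ACC=-14 [depth=1]
Event 18 (EXEC): [IRQ0] PC=1: IRET -> resume MAIN at PC=6 (depth now 0) [depth=0]
Event 19 (EXEC): [MAIN] PC=6: NOP [depth=0]
Event 20 (EXEC): [MAIN] PC=7: HALT [depth=0]
Max depth observed: 2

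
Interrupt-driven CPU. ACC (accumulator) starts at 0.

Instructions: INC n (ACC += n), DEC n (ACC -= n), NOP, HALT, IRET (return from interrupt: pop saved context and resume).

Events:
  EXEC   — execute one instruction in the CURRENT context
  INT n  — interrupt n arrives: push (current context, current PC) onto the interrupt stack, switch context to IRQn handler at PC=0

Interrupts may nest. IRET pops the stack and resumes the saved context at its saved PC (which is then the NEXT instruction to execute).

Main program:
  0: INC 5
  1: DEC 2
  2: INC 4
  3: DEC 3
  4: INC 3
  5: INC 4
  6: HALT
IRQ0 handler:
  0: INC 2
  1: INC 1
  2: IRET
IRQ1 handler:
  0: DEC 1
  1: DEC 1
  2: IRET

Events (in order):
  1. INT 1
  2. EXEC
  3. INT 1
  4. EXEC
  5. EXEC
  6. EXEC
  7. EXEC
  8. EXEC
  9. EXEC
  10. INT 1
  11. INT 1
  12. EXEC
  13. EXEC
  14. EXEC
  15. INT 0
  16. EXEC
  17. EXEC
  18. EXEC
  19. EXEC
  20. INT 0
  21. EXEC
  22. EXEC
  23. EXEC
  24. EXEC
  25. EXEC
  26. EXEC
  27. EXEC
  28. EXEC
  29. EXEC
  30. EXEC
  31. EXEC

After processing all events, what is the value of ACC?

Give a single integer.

Answer: 9

Derivation:
Event 1 (INT 1): INT 1 arrives: push (MAIN, PC=0), enter IRQ1 at PC=0 (depth now 1)
Event 2 (EXEC): [IRQ1] PC=0: DEC 1 -> ACC=-1
Event 3 (INT 1): INT 1 arrives: push (IRQ1, PC=1), enter IRQ1 at PC=0 (depth now 2)
Event 4 (EXEC): [IRQ1] PC=0: DEC 1 -> ACC=-2
Event 5 (EXEC): [IRQ1] PC=1: DEC 1 -> ACC=-3
Event 6 (EXEC): [IRQ1] PC=2: IRET -> resume IRQ1 at PC=1 (depth now 1)
Event 7 (EXEC): [IRQ1] PC=1: DEC 1 -> ACC=-4
Event 8 (EXEC): [IRQ1] PC=2: IRET -> resume MAIN at PC=0 (depth now 0)
Event 9 (EXEC): [MAIN] PC=0: INC 5 -> ACC=1
Event 10 (INT 1): INT 1 arrives: push (MAIN, PC=1), enter IRQ1 at PC=0 (depth now 1)
Event 11 (INT 1): INT 1 arrives: push (IRQ1, PC=0), enter IRQ1 at PC=0 (depth now 2)
Event 12 (EXEC): [IRQ1] PC=0: DEC 1 -> ACC=0
Event 13 (EXEC): [IRQ1] PC=1: DEC 1 -> ACC=-1
Event 14 (EXEC): [IRQ1] PC=2: IRET -> resume IRQ1 at PC=0 (depth now 1)
Event 15 (INT 0): INT 0 arrives: push (IRQ1, PC=0), enter IRQ0 at PC=0 (depth now 2)
Event 16 (EXEC): [IRQ0] PC=0: INC 2 -> ACC=1
Event 17 (EXEC): [IRQ0] PC=1: INC 1 -> ACC=2
Event 18 (EXEC): [IRQ0] PC=2: IRET -> resume IRQ1 at PC=0 (depth now 1)
Event 19 (EXEC): [IRQ1] PC=0: DEC 1 -> ACC=1
Event 20 (INT 0): INT 0 arrives: push (IRQ1, PC=1), enter IRQ0 at PC=0 (depth now 2)
Event 21 (EXEC): [IRQ0] PC=0: INC 2 -> ACC=3
Event 22 (EXEC): [IRQ0] PC=1: INC 1 -> ACC=4
Event 23 (EXEC): [IRQ0] PC=2: IRET -> resume IRQ1 at PC=1 (depth now 1)
Event 24 (EXEC): [IRQ1] PC=1: DEC 1 -> ACC=3
Event 25 (EXEC): [IRQ1] PC=2: IRET -> resume MAIN at PC=1 (depth now 0)
Event 26 (EXEC): [MAIN] PC=1: DEC 2 -> ACC=1
Event 27 (EXEC): [MAIN] PC=2: INC 4 -> ACC=5
Event 28 (EXEC): [MAIN] PC=3: DEC 3 -> ACC=2
Event 29 (EXEC): [MAIN] PC=4: INC 3 -> ACC=5
Event 30 (EXEC): [MAIN] PC=5: INC 4 -> ACC=9
Event 31 (EXEC): [MAIN] PC=6: HALT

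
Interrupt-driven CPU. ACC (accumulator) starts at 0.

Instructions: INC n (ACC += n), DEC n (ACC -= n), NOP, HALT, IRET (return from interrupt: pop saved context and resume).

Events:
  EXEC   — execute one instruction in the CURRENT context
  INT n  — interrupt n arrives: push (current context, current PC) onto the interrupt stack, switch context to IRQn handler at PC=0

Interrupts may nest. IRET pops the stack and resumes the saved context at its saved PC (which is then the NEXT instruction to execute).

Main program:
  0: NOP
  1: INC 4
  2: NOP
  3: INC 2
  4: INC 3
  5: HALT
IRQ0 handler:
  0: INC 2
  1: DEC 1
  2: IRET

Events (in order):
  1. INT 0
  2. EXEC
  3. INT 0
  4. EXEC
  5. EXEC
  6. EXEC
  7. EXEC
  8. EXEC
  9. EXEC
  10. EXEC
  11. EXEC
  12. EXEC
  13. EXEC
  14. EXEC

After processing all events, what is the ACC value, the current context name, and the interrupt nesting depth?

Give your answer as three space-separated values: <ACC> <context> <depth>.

Event 1 (INT 0): INT 0 arrives: push (MAIN, PC=0), enter IRQ0 at PC=0 (depth now 1)
Event 2 (EXEC): [IRQ0] PC=0: INC 2 -> ACC=2
Event 3 (INT 0): INT 0 arrives: push (IRQ0, PC=1), enter IRQ0 at PC=0 (depth now 2)
Event 4 (EXEC): [IRQ0] PC=0: INC 2 -> ACC=4
Event 5 (EXEC): [IRQ0] PC=1: DEC 1 -> ACC=3
Event 6 (EXEC): [IRQ0] PC=2: IRET -> resume IRQ0 at PC=1 (depth now 1)
Event 7 (EXEC): [IRQ0] PC=1: DEC 1 -> ACC=2
Event 8 (EXEC): [IRQ0] PC=2: IRET -> resume MAIN at PC=0 (depth now 0)
Event 9 (EXEC): [MAIN] PC=0: NOP
Event 10 (EXEC): [MAIN] PC=1: INC 4 -> ACC=6
Event 11 (EXEC): [MAIN] PC=2: NOP
Event 12 (EXEC): [MAIN] PC=3: INC 2 -> ACC=8
Event 13 (EXEC): [MAIN] PC=4: INC 3 -> ACC=11
Event 14 (EXEC): [MAIN] PC=5: HALT

Answer: 11 MAIN 0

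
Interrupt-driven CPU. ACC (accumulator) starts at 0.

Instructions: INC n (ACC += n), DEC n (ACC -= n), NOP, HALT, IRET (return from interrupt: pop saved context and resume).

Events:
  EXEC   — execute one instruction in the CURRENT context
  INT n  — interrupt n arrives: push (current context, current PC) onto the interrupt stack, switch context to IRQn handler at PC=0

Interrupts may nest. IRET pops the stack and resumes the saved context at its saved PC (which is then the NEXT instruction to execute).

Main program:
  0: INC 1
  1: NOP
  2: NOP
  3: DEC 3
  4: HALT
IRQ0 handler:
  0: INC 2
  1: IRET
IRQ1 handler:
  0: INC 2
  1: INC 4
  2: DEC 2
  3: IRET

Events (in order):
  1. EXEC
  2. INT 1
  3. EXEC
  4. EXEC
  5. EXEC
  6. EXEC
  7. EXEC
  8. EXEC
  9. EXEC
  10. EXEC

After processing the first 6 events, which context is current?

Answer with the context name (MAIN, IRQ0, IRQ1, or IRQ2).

Answer: MAIN

Derivation:
Event 1 (EXEC): [MAIN] PC=0: INC 1 -> ACC=1
Event 2 (INT 1): INT 1 arrives: push (MAIN, PC=1), enter IRQ1 at PC=0 (depth now 1)
Event 3 (EXEC): [IRQ1] PC=0: INC 2 -> ACC=3
Event 4 (EXEC): [IRQ1] PC=1: INC 4 -> ACC=7
Event 5 (EXEC): [IRQ1] PC=2: DEC 2 -> ACC=5
Event 6 (EXEC): [IRQ1] PC=3: IRET -> resume MAIN at PC=1 (depth now 0)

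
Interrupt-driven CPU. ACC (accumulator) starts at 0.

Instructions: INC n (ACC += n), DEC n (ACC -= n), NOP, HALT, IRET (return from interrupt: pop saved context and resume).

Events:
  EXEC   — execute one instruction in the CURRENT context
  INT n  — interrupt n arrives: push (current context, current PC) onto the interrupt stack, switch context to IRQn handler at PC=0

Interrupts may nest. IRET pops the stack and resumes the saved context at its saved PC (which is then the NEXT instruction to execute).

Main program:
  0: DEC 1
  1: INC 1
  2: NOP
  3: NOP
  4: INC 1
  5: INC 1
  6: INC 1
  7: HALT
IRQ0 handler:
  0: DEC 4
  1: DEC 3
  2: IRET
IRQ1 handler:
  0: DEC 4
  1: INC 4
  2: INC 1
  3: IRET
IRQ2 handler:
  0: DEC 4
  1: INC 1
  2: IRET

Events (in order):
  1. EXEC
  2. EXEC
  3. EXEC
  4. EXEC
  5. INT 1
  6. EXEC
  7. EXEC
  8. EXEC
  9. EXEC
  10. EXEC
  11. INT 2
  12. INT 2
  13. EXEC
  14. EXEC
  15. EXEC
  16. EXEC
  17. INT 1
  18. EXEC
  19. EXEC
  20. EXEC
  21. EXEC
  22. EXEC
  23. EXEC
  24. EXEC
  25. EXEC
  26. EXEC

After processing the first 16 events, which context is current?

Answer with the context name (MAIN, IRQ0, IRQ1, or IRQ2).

Answer: IRQ2

Derivation:
Event 1 (EXEC): [MAIN] PC=0: DEC 1 -> ACC=-1
Event 2 (EXEC): [MAIN] PC=1: INC 1 -> ACC=0
Event 3 (EXEC): [MAIN] PC=2: NOP
Event 4 (EXEC): [MAIN] PC=3: NOP
Event 5 (INT 1): INT 1 arrives: push (MAIN, PC=4), enter IRQ1 at PC=0 (depth now 1)
Event 6 (EXEC): [IRQ1] PC=0: DEC 4 -> ACC=-4
Event 7 (EXEC): [IRQ1] PC=1: INC 4 -> ACC=0
Event 8 (EXEC): [IRQ1] PC=2: INC 1 -> ACC=1
Event 9 (EXEC): [IRQ1] PC=3: IRET -> resume MAIN at PC=4 (depth now 0)
Event 10 (EXEC): [MAIN] PC=4: INC 1 -> ACC=2
Event 11 (INT 2): INT 2 arrives: push (MAIN, PC=5), enter IRQ2 at PC=0 (depth now 1)
Event 12 (INT 2): INT 2 arrives: push (IRQ2, PC=0), enter IRQ2 at PC=0 (depth now 2)
Event 13 (EXEC): [IRQ2] PC=0: DEC 4 -> ACC=-2
Event 14 (EXEC): [IRQ2] PC=1: INC 1 -> ACC=-1
Event 15 (EXEC): [IRQ2] PC=2: IRET -> resume IRQ2 at PC=0 (depth now 1)
Event 16 (EXEC): [IRQ2] PC=0: DEC 4 -> ACC=-5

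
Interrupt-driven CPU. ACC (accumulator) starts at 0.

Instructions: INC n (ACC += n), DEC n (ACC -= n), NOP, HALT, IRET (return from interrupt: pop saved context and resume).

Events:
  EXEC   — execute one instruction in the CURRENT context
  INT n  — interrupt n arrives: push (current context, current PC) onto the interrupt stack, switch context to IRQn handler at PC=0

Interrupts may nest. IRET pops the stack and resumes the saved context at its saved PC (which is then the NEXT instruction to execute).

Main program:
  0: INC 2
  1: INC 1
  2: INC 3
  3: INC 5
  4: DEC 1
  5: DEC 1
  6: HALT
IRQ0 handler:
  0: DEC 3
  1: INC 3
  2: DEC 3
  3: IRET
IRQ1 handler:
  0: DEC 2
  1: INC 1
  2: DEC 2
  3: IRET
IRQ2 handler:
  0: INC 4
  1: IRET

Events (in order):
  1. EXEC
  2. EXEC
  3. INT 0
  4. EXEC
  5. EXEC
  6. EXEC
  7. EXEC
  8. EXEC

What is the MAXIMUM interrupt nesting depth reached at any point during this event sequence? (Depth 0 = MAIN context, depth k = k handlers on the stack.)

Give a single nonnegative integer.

Event 1 (EXEC): [MAIN] PC=0: INC 2 -> ACC=2 [depth=0]
Event 2 (EXEC): [MAIN] PC=1: INC 1 -> ACC=3 [depth=0]
Event 3 (INT 0): INT 0 arrives: push (MAIN, PC=2), enter IRQ0 at PC=0 (depth now 1) [depth=1]
Event 4 (EXEC): [IRQ0] PC=0: DEC 3 -> ACC=0 [depth=1]
Event 5 (EXEC): [IRQ0] PC=1: INC 3 -> ACC=3 [depth=1]
Event 6 (EXEC): [IRQ0] PC=2: DEC 3 -> ACC=0 [depth=1]
Event 7 (EXEC): [IRQ0] PC=3: IRET -> resume MAIN at PC=2 (depth now 0) [depth=0]
Event 8 (EXEC): [MAIN] PC=2: INC 3 -> ACC=3 [depth=0]
Max depth observed: 1

Answer: 1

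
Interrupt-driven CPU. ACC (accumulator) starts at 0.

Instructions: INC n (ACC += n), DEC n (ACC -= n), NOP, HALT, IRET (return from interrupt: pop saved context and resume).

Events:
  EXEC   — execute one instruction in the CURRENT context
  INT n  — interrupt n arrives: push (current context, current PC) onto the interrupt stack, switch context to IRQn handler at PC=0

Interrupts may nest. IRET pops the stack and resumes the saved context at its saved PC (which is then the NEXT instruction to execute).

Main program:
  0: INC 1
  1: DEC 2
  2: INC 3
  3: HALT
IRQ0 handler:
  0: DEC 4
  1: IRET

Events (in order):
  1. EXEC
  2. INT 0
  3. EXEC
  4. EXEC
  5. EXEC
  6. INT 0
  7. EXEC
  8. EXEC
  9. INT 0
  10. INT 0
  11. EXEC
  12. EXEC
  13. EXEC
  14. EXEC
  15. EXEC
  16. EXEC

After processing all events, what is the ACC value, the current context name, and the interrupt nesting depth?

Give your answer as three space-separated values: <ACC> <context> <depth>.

Answer: -14 MAIN 0

Derivation:
Event 1 (EXEC): [MAIN] PC=0: INC 1 -> ACC=1
Event 2 (INT 0): INT 0 arrives: push (MAIN, PC=1), enter IRQ0 at PC=0 (depth now 1)
Event 3 (EXEC): [IRQ0] PC=0: DEC 4 -> ACC=-3
Event 4 (EXEC): [IRQ0] PC=1: IRET -> resume MAIN at PC=1 (depth now 0)
Event 5 (EXEC): [MAIN] PC=1: DEC 2 -> ACC=-5
Event 6 (INT 0): INT 0 arrives: push (MAIN, PC=2), enter IRQ0 at PC=0 (depth now 1)
Event 7 (EXEC): [IRQ0] PC=0: DEC 4 -> ACC=-9
Event 8 (EXEC): [IRQ0] PC=1: IRET -> resume MAIN at PC=2 (depth now 0)
Event 9 (INT 0): INT 0 arrives: push (MAIN, PC=2), enter IRQ0 at PC=0 (depth now 1)
Event 10 (INT 0): INT 0 arrives: push (IRQ0, PC=0), enter IRQ0 at PC=0 (depth now 2)
Event 11 (EXEC): [IRQ0] PC=0: DEC 4 -> ACC=-13
Event 12 (EXEC): [IRQ0] PC=1: IRET -> resume IRQ0 at PC=0 (depth now 1)
Event 13 (EXEC): [IRQ0] PC=0: DEC 4 -> ACC=-17
Event 14 (EXEC): [IRQ0] PC=1: IRET -> resume MAIN at PC=2 (depth now 0)
Event 15 (EXEC): [MAIN] PC=2: INC 3 -> ACC=-14
Event 16 (EXEC): [MAIN] PC=3: HALT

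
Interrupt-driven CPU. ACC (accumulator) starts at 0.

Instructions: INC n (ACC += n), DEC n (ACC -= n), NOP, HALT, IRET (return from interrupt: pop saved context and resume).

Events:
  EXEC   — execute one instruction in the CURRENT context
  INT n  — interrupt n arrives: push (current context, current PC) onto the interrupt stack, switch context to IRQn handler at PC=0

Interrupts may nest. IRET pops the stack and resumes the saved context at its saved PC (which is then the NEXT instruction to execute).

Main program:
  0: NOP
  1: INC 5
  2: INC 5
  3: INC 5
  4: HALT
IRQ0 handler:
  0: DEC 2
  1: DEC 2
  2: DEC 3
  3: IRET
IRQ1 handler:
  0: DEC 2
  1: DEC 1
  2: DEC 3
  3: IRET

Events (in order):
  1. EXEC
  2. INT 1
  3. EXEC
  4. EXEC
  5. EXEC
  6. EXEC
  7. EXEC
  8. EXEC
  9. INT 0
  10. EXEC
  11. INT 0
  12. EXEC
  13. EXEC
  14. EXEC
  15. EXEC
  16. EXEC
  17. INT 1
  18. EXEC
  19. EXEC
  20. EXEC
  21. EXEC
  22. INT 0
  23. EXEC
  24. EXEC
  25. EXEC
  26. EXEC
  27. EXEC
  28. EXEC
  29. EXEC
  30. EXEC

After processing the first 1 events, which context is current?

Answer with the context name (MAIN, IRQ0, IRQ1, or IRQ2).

Event 1 (EXEC): [MAIN] PC=0: NOP

Answer: MAIN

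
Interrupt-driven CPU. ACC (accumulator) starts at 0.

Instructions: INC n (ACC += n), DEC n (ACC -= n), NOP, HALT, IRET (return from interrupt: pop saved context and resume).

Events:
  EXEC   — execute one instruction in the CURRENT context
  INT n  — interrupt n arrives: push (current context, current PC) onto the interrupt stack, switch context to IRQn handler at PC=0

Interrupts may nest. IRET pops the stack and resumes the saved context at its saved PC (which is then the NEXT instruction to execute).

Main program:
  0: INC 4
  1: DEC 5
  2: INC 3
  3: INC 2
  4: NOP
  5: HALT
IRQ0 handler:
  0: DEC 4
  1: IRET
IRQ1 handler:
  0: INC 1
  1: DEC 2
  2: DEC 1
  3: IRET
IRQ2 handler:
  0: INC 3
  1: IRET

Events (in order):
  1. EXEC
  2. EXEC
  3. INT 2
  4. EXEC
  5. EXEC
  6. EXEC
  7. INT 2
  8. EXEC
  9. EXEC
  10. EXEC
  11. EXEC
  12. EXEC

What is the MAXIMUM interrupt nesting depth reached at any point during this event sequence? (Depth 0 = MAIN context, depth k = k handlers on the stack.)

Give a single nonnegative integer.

Event 1 (EXEC): [MAIN] PC=0: INC 4 -> ACC=4 [depth=0]
Event 2 (EXEC): [MAIN] PC=1: DEC 5 -> ACC=-1 [depth=0]
Event 3 (INT 2): INT 2 arrives: push (MAIN, PC=2), enter IRQ2 at PC=0 (depth now 1) [depth=1]
Event 4 (EXEC): [IRQ2] PC=0: INC 3 -> ACC=2 [depth=1]
Event 5 (EXEC): [IRQ2] PC=1: IRET -> resume MAIN at PC=2 (depth now 0) [depth=0]
Event 6 (EXEC): [MAIN] PC=2: INC 3 -> ACC=5 [depth=0]
Event 7 (INT 2): INT 2 arrives: push (MAIN, PC=3), enter IRQ2 at PC=0 (depth now 1) [depth=1]
Event 8 (EXEC): [IRQ2] PC=0: INC 3 -> ACC=8 [depth=1]
Event 9 (EXEC): [IRQ2] PC=1: IRET -> resume MAIN at PC=3 (depth now 0) [depth=0]
Event 10 (EXEC): [MAIN] PC=3: INC 2 -> ACC=10 [depth=0]
Event 11 (EXEC): [MAIN] PC=4: NOP [depth=0]
Event 12 (EXEC): [MAIN] PC=5: HALT [depth=0]
Max depth observed: 1

Answer: 1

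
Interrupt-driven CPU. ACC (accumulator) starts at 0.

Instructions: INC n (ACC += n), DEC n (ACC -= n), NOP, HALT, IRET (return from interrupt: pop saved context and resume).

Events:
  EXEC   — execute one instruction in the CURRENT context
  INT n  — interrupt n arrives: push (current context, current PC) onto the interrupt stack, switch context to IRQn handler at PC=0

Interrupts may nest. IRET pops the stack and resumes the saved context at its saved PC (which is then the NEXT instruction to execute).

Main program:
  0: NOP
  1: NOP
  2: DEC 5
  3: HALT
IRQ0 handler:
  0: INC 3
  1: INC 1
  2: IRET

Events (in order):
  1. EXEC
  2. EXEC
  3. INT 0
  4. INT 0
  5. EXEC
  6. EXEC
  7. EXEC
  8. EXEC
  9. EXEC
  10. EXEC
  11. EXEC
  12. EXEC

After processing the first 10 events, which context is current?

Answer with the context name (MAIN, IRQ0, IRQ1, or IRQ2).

Answer: MAIN

Derivation:
Event 1 (EXEC): [MAIN] PC=0: NOP
Event 2 (EXEC): [MAIN] PC=1: NOP
Event 3 (INT 0): INT 0 arrives: push (MAIN, PC=2), enter IRQ0 at PC=0 (depth now 1)
Event 4 (INT 0): INT 0 arrives: push (IRQ0, PC=0), enter IRQ0 at PC=0 (depth now 2)
Event 5 (EXEC): [IRQ0] PC=0: INC 3 -> ACC=3
Event 6 (EXEC): [IRQ0] PC=1: INC 1 -> ACC=4
Event 7 (EXEC): [IRQ0] PC=2: IRET -> resume IRQ0 at PC=0 (depth now 1)
Event 8 (EXEC): [IRQ0] PC=0: INC 3 -> ACC=7
Event 9 (EXEC): [IRQ0] PC=1: INC 1 -> ACC=8
Event 10 (EXEC): [IRQ0] PC=2: IRET -> resume MAIN at PC=2 (depth now 0)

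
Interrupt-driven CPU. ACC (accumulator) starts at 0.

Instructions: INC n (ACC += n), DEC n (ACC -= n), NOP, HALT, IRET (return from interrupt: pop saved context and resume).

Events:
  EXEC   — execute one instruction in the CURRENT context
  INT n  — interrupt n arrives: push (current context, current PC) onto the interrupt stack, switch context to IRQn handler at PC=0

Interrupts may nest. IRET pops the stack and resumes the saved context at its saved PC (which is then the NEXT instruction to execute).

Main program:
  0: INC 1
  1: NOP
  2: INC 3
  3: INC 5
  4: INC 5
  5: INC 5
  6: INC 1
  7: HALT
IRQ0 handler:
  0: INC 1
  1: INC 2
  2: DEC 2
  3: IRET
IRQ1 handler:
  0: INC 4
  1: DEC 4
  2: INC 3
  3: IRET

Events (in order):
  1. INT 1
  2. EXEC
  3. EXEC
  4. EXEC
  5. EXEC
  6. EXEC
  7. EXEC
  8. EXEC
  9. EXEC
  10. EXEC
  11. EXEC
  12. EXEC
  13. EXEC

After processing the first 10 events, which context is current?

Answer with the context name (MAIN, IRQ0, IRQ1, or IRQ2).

Answer: MAIN

Derivation:
Event 1 (INT 1): INT 1 arrives: push (MAIN, PC=0), enter IRQ1 at PC=0 (depth now 1)
Event 2 (EXEC): [IRQ1] PC=0: INC 4 -> ACC=4
Event 3 (EXEC): [IRQ1] PC=1: DEC 4 -> ACC=0
Event 4 (EXEC): [IRQ1] PC=2: INC 3 -> ACC=3
Event 5 (EXEC): [IRQ1] PC=3: IRET -> resume MAIN at PC=0 (depth now 0)
Event 6 (EXEC): [MAIN] PC=0: INC 1 -> ACC=4
Event 7 (EXEC): [MAIN] PC=1: NOP
Event 8 (EXEC): [MAIN] PC=2: INC 3 -> ACC=7
Event 9 (EXEC): [MAIN] PC=3: INC 5 -> ACC=12
Event 10 (EXEC): [MAIN] PC=4: INC 5 -> ACC=17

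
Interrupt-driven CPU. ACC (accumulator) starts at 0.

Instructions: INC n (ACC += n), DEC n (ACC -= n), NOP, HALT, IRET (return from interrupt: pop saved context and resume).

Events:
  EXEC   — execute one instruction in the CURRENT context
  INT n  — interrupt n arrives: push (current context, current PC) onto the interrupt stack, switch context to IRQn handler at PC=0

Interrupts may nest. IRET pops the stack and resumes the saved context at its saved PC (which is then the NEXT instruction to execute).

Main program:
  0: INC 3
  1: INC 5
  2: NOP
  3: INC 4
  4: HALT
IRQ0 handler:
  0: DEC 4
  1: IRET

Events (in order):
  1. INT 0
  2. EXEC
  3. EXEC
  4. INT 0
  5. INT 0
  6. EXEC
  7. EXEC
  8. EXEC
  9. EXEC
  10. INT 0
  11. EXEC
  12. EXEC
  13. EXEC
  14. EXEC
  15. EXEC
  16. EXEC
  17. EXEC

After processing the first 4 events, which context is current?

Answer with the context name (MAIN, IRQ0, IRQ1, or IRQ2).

Answer: IRQ0

Derivation:
Event 1 (INT 0): INT 0 arrives: push (MAIN, PC=0), enter IRQ0 at PC=0 (depth now 1)
Event 2 (EXEC): [IRQ0] PC=0: DEC 4 -> ACC=-4
Event 3 (EXEC): [IRQ0] PC=1: IRET -> resume MAIN at PC=0 (depth now 0)
Event 4 (INT 0): INT 0 arrives: push (MAIN, PC=0), enter IRQ0 at PC=0 (depth now 1)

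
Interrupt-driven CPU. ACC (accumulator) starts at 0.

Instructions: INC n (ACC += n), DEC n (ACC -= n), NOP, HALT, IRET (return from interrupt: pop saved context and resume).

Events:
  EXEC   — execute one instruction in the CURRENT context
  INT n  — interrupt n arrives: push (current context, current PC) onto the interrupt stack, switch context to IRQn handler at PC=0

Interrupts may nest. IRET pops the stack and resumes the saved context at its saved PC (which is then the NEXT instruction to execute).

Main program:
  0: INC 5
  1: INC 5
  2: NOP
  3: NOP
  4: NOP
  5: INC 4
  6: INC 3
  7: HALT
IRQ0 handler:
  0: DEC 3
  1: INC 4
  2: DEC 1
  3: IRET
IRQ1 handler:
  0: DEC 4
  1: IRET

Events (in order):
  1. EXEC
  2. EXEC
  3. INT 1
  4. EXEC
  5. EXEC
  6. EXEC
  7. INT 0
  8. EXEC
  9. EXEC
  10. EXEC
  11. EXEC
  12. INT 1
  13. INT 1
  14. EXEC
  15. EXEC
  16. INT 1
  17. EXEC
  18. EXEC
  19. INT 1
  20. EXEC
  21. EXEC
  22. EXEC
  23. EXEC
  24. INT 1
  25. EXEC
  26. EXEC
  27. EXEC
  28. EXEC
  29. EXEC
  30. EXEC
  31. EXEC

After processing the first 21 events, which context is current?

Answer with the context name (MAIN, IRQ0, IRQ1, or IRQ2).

Event 1 (EXEC): [MAIN] PC=0: INC 5 -> ACC=5
Event 2 (EXEC): [MAIN] PC=1: INC 5 -> ACC=10
Event 3 (INT 1): INT 1 arrives: push (MAIN, PC=2), enter IRQ1 at PC=0 (depth now 1)
Event 4 (EXEC): [IRQ1] PC=0: DEC 4 -> ACC=6
Event 5 (EXEC): [IRQ1] PC=1: IRET -> resume MAIN at PC=2 (depth now 0)
Event 6 (EXEC): [MAIN] PC=2: NOP
Event 7 (INT 0): INT 0 arrives: push (MAIN, PC=3), enter IRQ0 at PC=0 (depth now 1)
Event 8 (EXEC): [IRQ0] PC=0: DEC 3 -> ACC=3
Event 9 (EXEC): [IRQ0] PC=1: INC 4 -> ACC=7
Event 10 (EXEC): [IRQ0] PC=2: DEC 1 -> ACC=6
Event 11 (EXEC): [IRQ0] PC=3: IRET -> resume MAIN at PC=3 (depth now 0)
Event 12 (INT 1): INT 1 arrives: push (MAIN, PC=3), enter IRQ1 at PC=0 (depth now 1)
Event 13 (INT 1): INT 1 arrives: push (IRQ1, PC=0), enter IRQ1 at PC=0 (depth now 2)
Event 14 (EXEC): [IRQ1] PC=0: DEC 4 -> ACC=2
Event 15 (EXEC): [IRQ1] PC=1: IRET -> resume IRQ1 at PC=0 (depth now 1)
Event 16 (INT 1): INT 1 arrives: push (IRQ1, PC=0), enter IRQ1 at PC=0 (depth now 2)
Event 17 (EXEC): [IRQ1] PC=0: DEC 4 -> ACC=-2
Event 18 (EXEC): [IRQ1] PC=1: IRET -> resume IRQ1 at PC=0 (depth now 1)
Event 19 (INT 1): INT 1 arrives: push (IRQ1, PC=0), enter IRQ1 at PC=0 (depth now 2)
Event 20 (EXEC): [IRQ1] PC=0: DEC 4 -> ACC=-6
Event 21 (EXEC): [IRQ1] PC=1: IRET -> resume IRQ1 at PC=0 (depth now 1)

Answer: IRQ1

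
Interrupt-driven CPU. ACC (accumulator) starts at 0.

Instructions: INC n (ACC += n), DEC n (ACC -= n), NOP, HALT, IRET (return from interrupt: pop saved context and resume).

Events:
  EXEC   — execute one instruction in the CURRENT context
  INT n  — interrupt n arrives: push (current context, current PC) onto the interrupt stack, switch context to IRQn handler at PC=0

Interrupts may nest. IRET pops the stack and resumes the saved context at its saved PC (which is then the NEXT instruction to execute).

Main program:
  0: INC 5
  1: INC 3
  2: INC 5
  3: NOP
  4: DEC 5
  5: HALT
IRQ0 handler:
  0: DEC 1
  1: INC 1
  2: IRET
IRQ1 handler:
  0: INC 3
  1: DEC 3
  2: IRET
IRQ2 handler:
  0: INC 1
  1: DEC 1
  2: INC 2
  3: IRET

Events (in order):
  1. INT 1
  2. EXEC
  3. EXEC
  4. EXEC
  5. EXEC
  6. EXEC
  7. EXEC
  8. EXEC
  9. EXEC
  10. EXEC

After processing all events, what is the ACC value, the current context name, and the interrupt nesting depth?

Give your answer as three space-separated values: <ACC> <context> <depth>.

Event 1 (INT 1): INT 1 arrives: push (MAIN, PC=0), enter IRQ1 at PC=0 (depth now 1)
Event 2 (EXEC): [IRQ1] PC=0: INC 3 -> ACC=3
Event 3 (EXEC): [IRQ1] PC=1: DEC 3 -> ACC=0
Event 4 (EXEC): [IRQ1] PC=2: IRET -> resume MAIN at PC=0 (depth now 0)
Event 5 (EXEC): [MAIN] PC=0: INC 5 -> ACC=5
Event 6 (EXEC): [MAIN] PC=1: INC 3 -> ACC=8
Event 7 (EXEC): [MAIN] PC=2: INC 5 -> ACC=13
Event 8 (EXEC): [MAIN] PC=3: NOP
Event 9 (EXEC): [MAIN] PC=4: DEC 5 -> ACC=8
Event 10 (EXEC): [MAIN] PC=5: HALT

Answer: 8 MAIN 0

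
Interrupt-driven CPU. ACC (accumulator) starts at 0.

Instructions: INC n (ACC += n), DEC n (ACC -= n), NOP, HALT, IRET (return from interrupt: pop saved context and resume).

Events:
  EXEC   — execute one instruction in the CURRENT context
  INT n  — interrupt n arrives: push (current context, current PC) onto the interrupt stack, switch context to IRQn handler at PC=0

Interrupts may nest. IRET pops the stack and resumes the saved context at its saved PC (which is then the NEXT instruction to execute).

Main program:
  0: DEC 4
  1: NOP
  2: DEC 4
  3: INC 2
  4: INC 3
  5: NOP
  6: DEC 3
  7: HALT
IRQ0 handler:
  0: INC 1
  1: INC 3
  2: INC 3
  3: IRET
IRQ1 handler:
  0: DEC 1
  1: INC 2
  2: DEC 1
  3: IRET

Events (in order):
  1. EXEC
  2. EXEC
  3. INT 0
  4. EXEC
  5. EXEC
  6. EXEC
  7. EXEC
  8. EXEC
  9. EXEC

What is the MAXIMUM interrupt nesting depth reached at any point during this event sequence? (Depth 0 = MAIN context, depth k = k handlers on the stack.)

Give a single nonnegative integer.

Answer: 1

Derivation:
Event 1 (EXEC): [MAIN] PC=0: DEC 4 -> ACC=-4 [depth=0]
Event 2 (EXEC): [MAIN] PC=1: NOP [depth=0]
Event 3 (INT 0): INT 0 arrives: push (MAIN, PC=2), enter IRQ0 at PC=0 (depth now 1) [depth=1]
Event 4 (EXEC): [IRQ0] PC=0: INC 1 -> ACC=-3 [depth=1]
Event 5 (EXEC): [IRQ0] PC=1: INC 3 -> ACC=0 [depth=1]
Event 6 (EXEC): [IRQ0] PC=2: INC 3 -> ACC=3 [depth=1]
Event 7 (EXEC): [IRQ0] PC=3: IRET -> resume MAIN at PC=2 (depth now 0) [depth=0]
Event 8 (EXEC): [MAIN] PC=2: DEC 4 -> ACC=-1 [depth=0]
Event 9 (EXEC): [MAIN] PC=3: INC 2 -> ACC=1 [depth=0]
Max depth observed: 1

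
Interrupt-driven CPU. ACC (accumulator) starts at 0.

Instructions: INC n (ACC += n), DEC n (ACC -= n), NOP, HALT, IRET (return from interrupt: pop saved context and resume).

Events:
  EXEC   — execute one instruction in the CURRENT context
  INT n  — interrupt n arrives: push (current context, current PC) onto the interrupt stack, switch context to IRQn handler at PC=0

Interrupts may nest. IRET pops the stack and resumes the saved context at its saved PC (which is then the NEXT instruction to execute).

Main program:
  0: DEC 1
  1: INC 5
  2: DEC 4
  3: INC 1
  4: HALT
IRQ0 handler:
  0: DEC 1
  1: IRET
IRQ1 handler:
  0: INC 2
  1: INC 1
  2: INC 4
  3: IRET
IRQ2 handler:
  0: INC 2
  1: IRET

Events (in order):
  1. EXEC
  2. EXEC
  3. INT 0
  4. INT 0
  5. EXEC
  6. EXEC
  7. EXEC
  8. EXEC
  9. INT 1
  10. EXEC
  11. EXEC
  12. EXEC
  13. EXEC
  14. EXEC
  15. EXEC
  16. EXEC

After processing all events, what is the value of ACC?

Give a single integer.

Answer: 6

Derivation:
Event 1 (EXEC): [MAIN] PC=0: DEC 1 -> ACC=-1
Event 2 (EXEC): [MAIN] PC=1: INC 5 -> ACC=4
Event 3 (INT 0): INT 0 arrives: push (MAIN, PC=2), enter IRQ0 at PC=0 (depth now 1)
Event 4 (INT 0): INT 0 arrives: push (IRQ0, PC=0), enter IRQ0 at PC=0 (depth now 2)
Event 5 (EXEC): [IRQ0] PC=0: DEC 1 -> ACC=3
Event 6 (EXEC): [IRQ0] PC=1: IRET -> resume IRQ0 at PC=0 (depth now 1)
Event 7 (EXEC): [IRQ0] PC=0: DEC 1 -> ACC=2
Event 8 (EXEC): [IRQ0] PC=1: IRET -> resume MAIN at PC=2 (depth now 0)
Event 9 (INT 1): INT 1 arrives: push (MAIN, PC=2), enter IRQ1 at PC=0 (depth now 1)
Event 10 (EXEC): [IRQ1] PC=0: INC 2 -> ACC=4
Event 11 (EXEC): [IRQ1] PC=1: INC 1 -> ACC=5
Event 12 (EXEC): [IRQ1] PC=2: INC 4 -> ACC=9
Event 13 (EXEC): [IRQ1] PC=3: IRET -> resume MAIN at PC=2 (depth now 0)
Event 14 (EXEC): [MAIN] PC=2: DEC 4 -> ACC=5
Event 15 (EXEC): [MAIN] PC=3: INC 1 -> ACC=6
Event 16 (EXEC): [MAIN] PC=4: HALT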